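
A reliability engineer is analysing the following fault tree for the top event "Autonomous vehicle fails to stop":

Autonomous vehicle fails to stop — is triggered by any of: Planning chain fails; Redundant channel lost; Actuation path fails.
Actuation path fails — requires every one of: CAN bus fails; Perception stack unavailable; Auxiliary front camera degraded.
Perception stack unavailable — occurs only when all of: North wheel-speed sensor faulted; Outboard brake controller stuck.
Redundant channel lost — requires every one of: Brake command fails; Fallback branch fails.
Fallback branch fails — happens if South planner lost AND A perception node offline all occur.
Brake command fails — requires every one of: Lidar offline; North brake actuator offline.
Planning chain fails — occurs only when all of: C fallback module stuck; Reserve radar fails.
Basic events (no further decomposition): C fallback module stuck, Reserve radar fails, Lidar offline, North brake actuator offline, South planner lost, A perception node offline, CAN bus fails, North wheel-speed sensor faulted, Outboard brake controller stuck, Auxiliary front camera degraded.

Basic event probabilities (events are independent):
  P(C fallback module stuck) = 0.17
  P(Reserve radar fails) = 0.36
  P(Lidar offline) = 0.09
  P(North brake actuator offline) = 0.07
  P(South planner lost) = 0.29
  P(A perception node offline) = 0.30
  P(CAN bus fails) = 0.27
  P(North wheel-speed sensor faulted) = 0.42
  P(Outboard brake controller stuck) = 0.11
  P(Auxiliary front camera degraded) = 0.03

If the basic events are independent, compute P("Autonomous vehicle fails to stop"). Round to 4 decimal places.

0.0621

P(Planning chain fails) [AND] = 0.17 × 0.36 = 0.061200
P(Brake command fails) [AND] = 0.09 × 0.07 = 0.006300
P(Fallback branch fails) [AND] = 0.29 × 0.30 = 0.087000
P(Redundant channel lost) [AND] = 0.006300 × 0.087000 = 0.000548
P(Perception stack unavailable) [AND] = 0.42 × 0.11 = 0.046200
P(Actuation path fails) [AND] = 0.27 × 0.046200 × 0.03 = 0.000374
P(Autonomous vehicle fails to stop) [OR] = 1 − (1−0.061200) × (1−0.000548) × (1−0.000374) = 0.062065
Rounded to 4 decimal places: P(Autonomous vehicle fails to stop) ≈ 0.0621.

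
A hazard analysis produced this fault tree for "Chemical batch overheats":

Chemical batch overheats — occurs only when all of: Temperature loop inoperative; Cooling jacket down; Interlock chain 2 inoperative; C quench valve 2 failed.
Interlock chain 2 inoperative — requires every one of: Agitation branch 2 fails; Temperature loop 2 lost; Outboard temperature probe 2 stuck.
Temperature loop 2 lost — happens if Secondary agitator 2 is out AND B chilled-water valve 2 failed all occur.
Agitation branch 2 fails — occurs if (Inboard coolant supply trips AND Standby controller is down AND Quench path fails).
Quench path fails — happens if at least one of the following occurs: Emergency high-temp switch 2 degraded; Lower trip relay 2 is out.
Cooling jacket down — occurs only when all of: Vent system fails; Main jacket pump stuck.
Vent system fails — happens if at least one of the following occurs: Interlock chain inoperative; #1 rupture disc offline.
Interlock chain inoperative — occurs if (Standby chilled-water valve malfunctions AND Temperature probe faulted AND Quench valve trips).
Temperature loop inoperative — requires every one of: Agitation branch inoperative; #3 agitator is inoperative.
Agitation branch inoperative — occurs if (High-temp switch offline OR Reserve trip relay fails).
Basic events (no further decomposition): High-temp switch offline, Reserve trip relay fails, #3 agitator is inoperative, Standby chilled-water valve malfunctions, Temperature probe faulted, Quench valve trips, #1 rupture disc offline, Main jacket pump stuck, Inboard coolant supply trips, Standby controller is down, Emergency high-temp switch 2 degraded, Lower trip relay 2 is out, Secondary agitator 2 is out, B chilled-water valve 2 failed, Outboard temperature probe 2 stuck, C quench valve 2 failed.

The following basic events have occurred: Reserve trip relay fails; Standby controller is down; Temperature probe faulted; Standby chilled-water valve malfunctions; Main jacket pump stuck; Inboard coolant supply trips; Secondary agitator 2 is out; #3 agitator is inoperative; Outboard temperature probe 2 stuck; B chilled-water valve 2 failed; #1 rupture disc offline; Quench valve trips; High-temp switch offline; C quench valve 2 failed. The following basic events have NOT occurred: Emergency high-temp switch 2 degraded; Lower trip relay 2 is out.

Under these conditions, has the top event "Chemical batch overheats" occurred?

Agitation branch inoperative [OR]: High-temp switch offline=occurs, Reserve trip relay fails=occurs → at least one input occurs → occurs.
Temperature loop inoperative [AND]: Agitation branch inoperative=occurs, #3 agitator is inoperative=occurs → all inputs occur → occurs.
Interlock chain inoperative [AND]: Standby chilled-water valve malfunctions=occurs, Temperature probe faulted=occurs, Quench valve trips=occurs → all inputs occur → occurs.
Vent system fails [OR]: Interlock chain inoperative=occurs, #1 rupture disc offline=occurs → at least one input occurs → occurs.
Cooling jacket down [AND]: Vent system fails=occurs, Main jacket pump stuck=occurs → all inputs occur → occurs.
Quench path fails [OR]: Emergency high-temp switch 2 degraded=not, Lower trip relay 2 is out=not → no input occurs → does not occur.
Agitation branch 2 fails [AND]: Inboard coolant supply trips=occurs, Standby controller is down=occurs, Quench path fails=not → not all inputs occur → does not occur.
Temperature loop 2 lost [AND]: Secondary agitator 2 is out=occurs, B chilled-water valve 2 failed=occurs → all inputs occur → occurs.
Interlock chain 2 inoperative [AND]: Agitation branch 2 fails=not, Temperature loop 2 lost=occurs, Outboard temperature probe 2 stuck=occurs → not all inputs occur → does not occur.
Chemical batch overheats [AND]: Temperature loop inoperative=occurs, Cooling jacket down=occurs, Interlock chain 2 inoperative=not, C quench valve 2 failed=occurs → not all inputs occur → does not occur.

No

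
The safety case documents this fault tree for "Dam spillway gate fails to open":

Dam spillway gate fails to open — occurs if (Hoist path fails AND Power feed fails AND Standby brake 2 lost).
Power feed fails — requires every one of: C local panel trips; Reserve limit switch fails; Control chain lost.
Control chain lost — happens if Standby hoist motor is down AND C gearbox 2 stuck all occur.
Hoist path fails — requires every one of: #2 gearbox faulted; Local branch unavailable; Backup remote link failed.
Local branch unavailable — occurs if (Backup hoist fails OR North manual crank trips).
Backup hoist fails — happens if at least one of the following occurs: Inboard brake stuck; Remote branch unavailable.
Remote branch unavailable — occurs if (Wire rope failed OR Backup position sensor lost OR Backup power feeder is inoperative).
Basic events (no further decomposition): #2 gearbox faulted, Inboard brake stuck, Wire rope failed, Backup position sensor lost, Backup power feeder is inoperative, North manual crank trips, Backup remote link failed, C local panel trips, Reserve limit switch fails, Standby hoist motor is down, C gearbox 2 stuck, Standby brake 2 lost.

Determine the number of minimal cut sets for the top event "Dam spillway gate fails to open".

5

Remote branch unavailable [OR]: union of children's cut sets → 3 cut set(s).
Backup hoist fails [OR]: union of children's cut sets → 4 cut set(s).
Local branch unavailable [OR]: union of children's cut sets → 5 cut set(s).
Hoist path fails [AND]: one cut set from each child combined → 1 × 5 × 1 = 5 cut set(s).
Control chain lost [AND]: one cut set from each child combined → 1 × 1 = 1 cut set(s).
Power feed fails [AND]: one cut set from each child combined → 1 × 1 × 1 = 1 cut set(s).
Dam spillway gate fails to open [AND]: one cut set from each child combined → 5 × 1 × 1 = 5 cut set(s).
Minimal cut sets: {#2 gearbox faulted, Backup remote link failed, C gearbox 2 stuck, C local panel trips, Inboard brake stuck, Reserve limit switch fails, Standby brake 2 lost, Standby hoist motor is down}; {#2 gearbox faulted, Backup remote link failed, C gearbox 2 stuck, C local panel trips, Reserve limit switch fails, Standby brake 2 lost, Standby hoist motor is down, Wire rope failed}; {#2 gearbox faulted, Backup position sensor lost, Backup remote link failed, C gearbox 2 stuck, C local panel trips, Reserve limit switch fails, Standby brake 2 lost, Standby hoist motor is down}; {#2 gearbox faulted, Backup power feeder is inoperative, Backup remote link failed, C gearbox 2 stuck, C local panel trips, Reserve limit switch fails, Standby brake 2 lost, Standby hoist motor is down}; {#2 gearbox faulted, Backup remote link failed, C gearbox 2 stuck, C local panel trips, North manual crank trips, Reserve limit switch fails, Standby brake 2 lost, Standby hoist motor is down}.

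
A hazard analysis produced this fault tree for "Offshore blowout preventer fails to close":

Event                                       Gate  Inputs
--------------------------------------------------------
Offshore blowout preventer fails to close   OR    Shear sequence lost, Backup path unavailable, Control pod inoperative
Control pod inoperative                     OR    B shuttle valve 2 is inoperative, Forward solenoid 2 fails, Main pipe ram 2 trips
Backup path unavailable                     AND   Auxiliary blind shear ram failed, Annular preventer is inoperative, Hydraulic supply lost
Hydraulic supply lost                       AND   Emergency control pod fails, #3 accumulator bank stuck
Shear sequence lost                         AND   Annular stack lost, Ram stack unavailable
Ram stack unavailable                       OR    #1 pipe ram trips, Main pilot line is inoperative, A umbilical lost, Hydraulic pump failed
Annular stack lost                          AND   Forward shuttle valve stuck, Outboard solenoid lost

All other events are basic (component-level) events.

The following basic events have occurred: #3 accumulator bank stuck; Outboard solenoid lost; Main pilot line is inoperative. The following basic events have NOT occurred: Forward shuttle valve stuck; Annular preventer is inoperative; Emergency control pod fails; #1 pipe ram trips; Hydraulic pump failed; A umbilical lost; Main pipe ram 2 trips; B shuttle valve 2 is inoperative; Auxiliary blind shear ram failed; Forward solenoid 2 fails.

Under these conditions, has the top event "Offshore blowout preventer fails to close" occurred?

No

Annular stack lost [AND]: Forward shuttle valve stuck=not, Outboard solenoid lost=occurs → not all inputs occur → does not occur.
Ram stack unavailable [OR]: #1 pipe ram trips=not, Main pilot line is inoperative=occurs, A umbilical lost=not, Hydraulic pump failed=not → at least one input occurs → occurs.
Shear sequence lost [AND]: Annular stack lost=not, Ram stack unavailable=occurs → not all inputs occur → does not occur.
Hydraulic supply lost [AND]: Emergency control pod fails=not, #3 accumulator bank stuck=occurs → not all inputs occur → does not occur.
Backup path unavailable [AND]: Auxiliary blind shear ram failed=not, Annular preventer is inoperative=not, Hydraulic supply lost=not → not all inputs occur → does not occur.
Control pod inoperative [OR]: B shuttle valve 2 is inoperative=not, Forward solenoid 2 fails=not, Main pipe ram 2 trips=not → no input occurs → does not occur.
Offshore blowout preventer fails to close [OR]: Shear sequence lost=not, Backup path unavailable=not, Control pod inoperative=not → no input occurs → does not occur.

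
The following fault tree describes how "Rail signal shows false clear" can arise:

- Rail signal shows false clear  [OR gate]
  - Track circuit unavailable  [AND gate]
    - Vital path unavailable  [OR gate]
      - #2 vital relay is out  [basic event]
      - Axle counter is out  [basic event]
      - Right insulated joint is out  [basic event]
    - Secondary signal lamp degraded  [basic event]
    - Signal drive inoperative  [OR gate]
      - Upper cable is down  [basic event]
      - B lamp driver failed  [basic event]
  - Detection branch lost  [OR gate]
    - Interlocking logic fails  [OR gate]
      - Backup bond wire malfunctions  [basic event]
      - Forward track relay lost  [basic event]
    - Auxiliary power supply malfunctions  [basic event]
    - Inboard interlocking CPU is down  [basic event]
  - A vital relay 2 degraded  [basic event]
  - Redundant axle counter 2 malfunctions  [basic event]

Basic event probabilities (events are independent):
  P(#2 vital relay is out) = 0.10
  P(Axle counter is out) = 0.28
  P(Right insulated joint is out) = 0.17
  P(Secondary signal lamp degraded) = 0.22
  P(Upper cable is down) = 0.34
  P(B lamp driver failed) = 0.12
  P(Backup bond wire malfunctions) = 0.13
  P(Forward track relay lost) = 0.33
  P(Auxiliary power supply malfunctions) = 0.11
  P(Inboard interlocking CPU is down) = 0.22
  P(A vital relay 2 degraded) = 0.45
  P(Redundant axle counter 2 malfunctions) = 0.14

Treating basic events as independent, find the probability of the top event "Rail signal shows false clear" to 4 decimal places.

P(Vital path unavailable) [OR] = 1 − (1−0.10) × (1−0.28) × (1−0.17) = 0.462160
P(Signal drive inoperative) [OR] = 1 − (1−0.34) × (1−0.12) = 0.419200
P(Track circuit unavailable) [AND] = 0.462160 × 0.22 × 0.419200 = 0.042622
P(Interlocking logic fails) [OR] = 1 − (1−0.13) × (1−0.33) = 0.417100
P(Detection branch lost) [OR] = 1 − (1−0.417100) × (1−0.11) × (1−0.22) = 0.595351
P(Rail signal shows false clear) [OR] = 1 − (1−0.042622) × (1−0.595351) × (1−0.45) × (1−0.14) = 0.816759
Rounded to 4 decimal places: P(Rail signal shows false clear) ≈ 0.8168.

0.8168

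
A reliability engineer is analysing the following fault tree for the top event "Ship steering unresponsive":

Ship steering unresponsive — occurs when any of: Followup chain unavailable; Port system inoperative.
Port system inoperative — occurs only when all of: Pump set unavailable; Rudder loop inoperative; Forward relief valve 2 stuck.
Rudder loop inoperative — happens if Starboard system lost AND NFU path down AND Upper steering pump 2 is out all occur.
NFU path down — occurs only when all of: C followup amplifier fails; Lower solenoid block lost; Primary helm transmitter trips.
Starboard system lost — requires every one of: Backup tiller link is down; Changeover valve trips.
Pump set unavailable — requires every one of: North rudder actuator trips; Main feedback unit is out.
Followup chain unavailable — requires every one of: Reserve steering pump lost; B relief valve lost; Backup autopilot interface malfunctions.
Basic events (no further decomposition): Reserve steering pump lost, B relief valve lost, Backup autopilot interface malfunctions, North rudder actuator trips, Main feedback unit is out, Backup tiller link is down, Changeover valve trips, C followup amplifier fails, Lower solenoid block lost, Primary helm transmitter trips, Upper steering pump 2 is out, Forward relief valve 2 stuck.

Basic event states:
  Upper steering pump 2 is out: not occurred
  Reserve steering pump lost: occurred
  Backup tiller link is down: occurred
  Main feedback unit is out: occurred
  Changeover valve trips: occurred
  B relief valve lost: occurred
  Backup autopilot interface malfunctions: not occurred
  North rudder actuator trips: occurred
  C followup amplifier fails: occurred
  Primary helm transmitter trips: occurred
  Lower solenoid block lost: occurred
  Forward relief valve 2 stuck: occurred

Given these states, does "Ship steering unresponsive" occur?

Followup chain unavailable [AND]: Reserve steering pump lost=occurs, B relief valve lost=occurs, Backup autopilot interface malfunctions=not → not all inputs occur → does not occur.
Pump set unavailable [AND]: North rudder actuator trips=occurs, Main feedback unit is out=occurs → all inputs occur → occurs.
Starboard system lost [AND]: Backup tiller link is down=occurs, Changeover valve trips=occurs → all inputs occur → occurs.
NFU path down [AND]: C followup amplifier fails=occurs, Lower solenoid block lost=occurs, Primary helm transmitter trips=occurs → all inputs occur → occurs.
Rudder loop inoperative [AND]: Starboard system lost=occurs, NFU path down=occurs, Upper steering pump 2 is out=not → not all inputs occur → does not occur.
Port system inoperative [AND]: Pump set unavailable=occurs, Rudder loop inoperative=not, Forward relief valve 2 stuck=occurs → not all inputs occur → does not occur.
Ship steering unresponsive [OR]: Followup chain unavailable=not, Port system inoperative=not → no input occurs → does not occur.

No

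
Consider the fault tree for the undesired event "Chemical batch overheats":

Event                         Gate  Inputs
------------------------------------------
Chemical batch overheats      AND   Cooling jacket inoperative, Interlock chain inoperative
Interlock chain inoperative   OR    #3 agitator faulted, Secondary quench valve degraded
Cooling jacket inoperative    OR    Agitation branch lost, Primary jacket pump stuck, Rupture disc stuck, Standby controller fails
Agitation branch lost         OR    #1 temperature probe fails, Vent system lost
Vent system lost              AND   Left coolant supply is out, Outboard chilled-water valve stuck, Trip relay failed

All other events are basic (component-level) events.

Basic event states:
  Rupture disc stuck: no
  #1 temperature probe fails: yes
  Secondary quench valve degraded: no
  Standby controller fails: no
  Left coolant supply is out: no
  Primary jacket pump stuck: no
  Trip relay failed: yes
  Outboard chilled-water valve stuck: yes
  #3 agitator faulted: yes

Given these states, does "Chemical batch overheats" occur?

Yes

Vent system lost [AND]: Left coolant supply is out=not, Outboard chilled-water valve stuck=occurs, Trip relay failed=occurs → not all inputs occur → does not occur.
Agitation branch lost [OR]: #1 temperature probe fails=occurs, Vent system lost=not → at least one input occurs → occurs.
Cooling jacket inoperative [OR]: Agitation branch lost=occurs, Primary jacket pump stuck=not, Rupture disc stuck=not, Standby controller fails=not → at least one input occurs → occurs.
Interlock chain inoperative [OR]: #3 agitator faulted=occurs, Secondary quench valve degraded=not → at least one input occurs → occurs.
Chemical batch overheats [AND]: Cooling jacket inoperative=occurs, Interlock chain inoperative=occurs → all inputs occur → occurs.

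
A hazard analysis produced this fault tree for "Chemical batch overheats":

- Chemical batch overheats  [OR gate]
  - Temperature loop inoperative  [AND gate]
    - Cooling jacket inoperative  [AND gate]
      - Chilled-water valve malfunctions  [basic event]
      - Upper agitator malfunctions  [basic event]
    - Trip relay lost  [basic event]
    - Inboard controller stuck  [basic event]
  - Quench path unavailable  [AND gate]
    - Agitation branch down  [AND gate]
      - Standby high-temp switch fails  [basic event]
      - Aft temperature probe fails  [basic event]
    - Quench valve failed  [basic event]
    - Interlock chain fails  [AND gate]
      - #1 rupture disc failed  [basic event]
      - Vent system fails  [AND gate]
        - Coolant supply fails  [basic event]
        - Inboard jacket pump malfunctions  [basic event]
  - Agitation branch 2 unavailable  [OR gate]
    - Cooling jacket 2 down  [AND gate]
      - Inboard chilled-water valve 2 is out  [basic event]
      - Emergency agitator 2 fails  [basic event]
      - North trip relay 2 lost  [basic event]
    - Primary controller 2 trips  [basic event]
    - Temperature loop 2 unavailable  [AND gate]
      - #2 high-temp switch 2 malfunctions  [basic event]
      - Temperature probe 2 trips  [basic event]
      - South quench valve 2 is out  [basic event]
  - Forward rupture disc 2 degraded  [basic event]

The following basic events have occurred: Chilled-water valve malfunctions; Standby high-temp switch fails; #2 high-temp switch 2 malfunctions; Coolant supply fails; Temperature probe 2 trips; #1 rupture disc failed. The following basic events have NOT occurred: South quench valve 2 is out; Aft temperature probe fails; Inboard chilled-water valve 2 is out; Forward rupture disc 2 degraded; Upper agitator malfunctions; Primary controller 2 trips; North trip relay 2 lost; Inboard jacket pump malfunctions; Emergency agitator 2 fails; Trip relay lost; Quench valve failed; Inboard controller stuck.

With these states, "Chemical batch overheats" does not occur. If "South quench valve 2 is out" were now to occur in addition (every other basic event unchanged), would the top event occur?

Counterfactual: set "South quench valve 2 is out" to occurred.
Cooling jacket inoperative [AND]: Chilled-water valve malfunctions=occurs, Upper agitator malfunctions=not → not all inputs occur → does not occur.
Temperature loop inoperative [AND]: Cooling jacket inoperative=not, Trip relay lost=not, Inboard controller stuck=not → not all inputs occur → does not occur.
Agitation branch down [AND]: Standby high-temp switch fails=occurs, Aft temperature probe fails=not → not all inputs occur → does not occur.
Vent system fails [AND]: Coolant supply fails=occurs, Inboard jacket pump malfunctions=not → not all inputs occur → does not occur.
Interlock chain fails [AND]: #1 rupture disc failed=occurs, Vent system fails=not → not all inputs occur → does not occur.
Quench path unavailable [AND]: Agitation branch down=not, Quench valve failed=not, Interlock chain fails=not → not all inputs occur → does not occur.
Cooling jacket 2 down [AND]: Inboard chilled-water valve 2 is out=not, Emergency agitator 2 fails=not, North trip relay 2 lost=not → not all inputs occur → does not occur.
Temperature loop 2 unavailable [AND]: #2 high-temp switch 2 malfunctions=occurs, Temperature probe 2 trips=occurs, South quench valve 2 is out=occurs → all inputs occur → occurs.
Agitation branch 2 unavailable [OR]: Cooling jacket 2 down=not, Primary controller 2 trips=not, Temperature loop 2 unavailable=occurs → at least one input occurs → occurs.
Chemical batch overheats [OR]: Temperature loop inoperative=not, Quench path unavailable=not, Agitation branch 2 unavailable=occurs, Forward rupture disc 2 degraded=not → at least one input occurs → occurs.

Yes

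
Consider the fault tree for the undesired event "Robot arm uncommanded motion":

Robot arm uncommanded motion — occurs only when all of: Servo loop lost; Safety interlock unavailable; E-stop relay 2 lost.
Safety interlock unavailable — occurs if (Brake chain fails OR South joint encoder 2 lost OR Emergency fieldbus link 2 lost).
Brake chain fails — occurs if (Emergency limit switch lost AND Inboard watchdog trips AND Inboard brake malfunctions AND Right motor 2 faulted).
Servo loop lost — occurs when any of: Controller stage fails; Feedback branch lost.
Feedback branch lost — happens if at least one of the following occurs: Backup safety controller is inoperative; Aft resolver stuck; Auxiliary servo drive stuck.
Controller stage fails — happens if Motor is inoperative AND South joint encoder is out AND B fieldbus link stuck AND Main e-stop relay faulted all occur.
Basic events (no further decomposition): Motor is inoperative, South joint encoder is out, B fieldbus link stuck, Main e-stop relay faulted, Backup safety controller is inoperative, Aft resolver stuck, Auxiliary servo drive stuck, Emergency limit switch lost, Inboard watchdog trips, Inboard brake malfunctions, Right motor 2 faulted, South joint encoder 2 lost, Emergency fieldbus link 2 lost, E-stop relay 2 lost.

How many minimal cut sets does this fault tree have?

12

Controller stage fails [AND]: one cut set from each child combined → 1 × 1 × 1 × 1 = 1 cut set(s).
Feedback branch lost [OR]: union of children's cut sets → 3 cut set(s).
Servo loop lost [OR]: union of children's cut sets → 4 cut set(s).
Brake chain fails [AND]: one cut set from each child combined → 1 × 1 × 1 × 1 = 1 cut set(s).
Safety interlock unavailable [OR]: union of children's cut sets → 3 cut set(s).
Robot arm uncommanded motion [AND]: one cut set from each child combined → 4 × 3 × 1 = 12 cut set(s).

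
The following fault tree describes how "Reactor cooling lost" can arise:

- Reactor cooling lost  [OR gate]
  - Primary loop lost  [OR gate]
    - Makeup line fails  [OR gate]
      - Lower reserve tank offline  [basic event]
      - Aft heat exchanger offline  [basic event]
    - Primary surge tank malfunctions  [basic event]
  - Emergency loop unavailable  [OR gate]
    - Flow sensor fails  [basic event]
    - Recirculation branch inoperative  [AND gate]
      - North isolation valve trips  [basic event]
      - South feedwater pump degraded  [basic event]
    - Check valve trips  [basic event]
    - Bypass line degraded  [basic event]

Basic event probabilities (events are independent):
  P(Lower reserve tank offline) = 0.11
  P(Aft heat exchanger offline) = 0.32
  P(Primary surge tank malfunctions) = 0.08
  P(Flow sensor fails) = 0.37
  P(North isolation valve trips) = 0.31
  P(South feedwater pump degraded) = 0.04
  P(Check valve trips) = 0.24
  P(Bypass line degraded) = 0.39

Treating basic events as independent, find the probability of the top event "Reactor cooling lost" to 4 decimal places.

0.8394

P(Makeup line fails) [OR] = 1 − (1−0.11) × (1−0.32) = 0.394800
P(Primary loop lost) [OR] = 1 − (1−0.394800) × (1−0.08) = 0.443216
P(Recirculation branch inoperative) [AND] = 0.31 × 0.04 = 0.012400
P(Emergency loop unavailable) [OR] = 1 − (1−0.37) × (1−0.012400) × (1−0.24) × (1−0.39) = 0.711554
P(Reactor cooling lost) [OR] = 1 − (1−0.443216) × (1−0.711554) = 0.839398
Rounded to 4 decimal places: P(Reactor cooling lost) ≈ 0.8394.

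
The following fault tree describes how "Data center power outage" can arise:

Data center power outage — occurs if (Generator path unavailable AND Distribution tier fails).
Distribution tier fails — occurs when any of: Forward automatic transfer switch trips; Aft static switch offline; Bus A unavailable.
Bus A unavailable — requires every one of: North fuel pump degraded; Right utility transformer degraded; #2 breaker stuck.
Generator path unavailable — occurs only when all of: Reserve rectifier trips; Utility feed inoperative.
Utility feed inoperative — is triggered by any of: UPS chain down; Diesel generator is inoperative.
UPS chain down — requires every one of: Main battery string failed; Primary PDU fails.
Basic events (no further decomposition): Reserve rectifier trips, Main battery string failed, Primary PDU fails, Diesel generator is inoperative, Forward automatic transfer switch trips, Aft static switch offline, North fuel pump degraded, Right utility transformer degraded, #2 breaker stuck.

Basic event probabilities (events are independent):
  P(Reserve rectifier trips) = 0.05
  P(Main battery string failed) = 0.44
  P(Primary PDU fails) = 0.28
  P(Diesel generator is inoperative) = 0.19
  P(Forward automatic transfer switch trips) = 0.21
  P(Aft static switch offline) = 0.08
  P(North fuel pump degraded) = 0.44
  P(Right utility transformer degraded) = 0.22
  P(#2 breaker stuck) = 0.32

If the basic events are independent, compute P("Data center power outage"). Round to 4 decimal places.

P(UPS chain down) [AND] = 0.44 × 0.28 = 0.123200
P(Utility feed inoperative) [OR] = 1 − (1−0.123200) × (1−0.19) = 0.289792
P(Generator path unavailable) [AND] = 0.05 × 0.289792 = 0.014490
P(Bus A unavailable) [AND] = 0.44 × 0.22 × 0.32 = 0.030976
P(Distribution tier fails) [OR] = 1 − (1−0.21) × (1−0.08) × (1−0.030976) = 0.295713
P(Data center power outage) [AND] = 0.014490 × 0.295713 = 0.004285
Rounded to 4 decimal places: P(Data center power outage) ≈ 0.0043.

0.0043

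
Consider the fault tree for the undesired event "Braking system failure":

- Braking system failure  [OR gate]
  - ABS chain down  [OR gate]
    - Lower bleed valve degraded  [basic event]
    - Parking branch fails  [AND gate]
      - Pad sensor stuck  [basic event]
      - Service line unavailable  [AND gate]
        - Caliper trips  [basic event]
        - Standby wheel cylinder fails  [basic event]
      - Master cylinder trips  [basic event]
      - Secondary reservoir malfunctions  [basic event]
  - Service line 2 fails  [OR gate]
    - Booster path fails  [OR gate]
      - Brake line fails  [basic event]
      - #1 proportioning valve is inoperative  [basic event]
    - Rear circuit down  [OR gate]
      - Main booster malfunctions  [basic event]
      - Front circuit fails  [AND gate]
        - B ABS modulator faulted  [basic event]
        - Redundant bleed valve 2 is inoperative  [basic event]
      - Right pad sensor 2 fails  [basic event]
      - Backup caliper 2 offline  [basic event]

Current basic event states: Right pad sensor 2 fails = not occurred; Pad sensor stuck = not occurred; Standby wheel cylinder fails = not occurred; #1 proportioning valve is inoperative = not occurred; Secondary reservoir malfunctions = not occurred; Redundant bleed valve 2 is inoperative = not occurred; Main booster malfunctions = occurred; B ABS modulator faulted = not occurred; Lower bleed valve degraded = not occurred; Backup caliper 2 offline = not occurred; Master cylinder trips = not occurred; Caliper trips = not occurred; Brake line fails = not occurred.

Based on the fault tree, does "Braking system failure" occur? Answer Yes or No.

Yes

Service line unavailable [AND]: Caliper trips=not, Standby wheel cylinder fails=not → not all inputs occur → does not occur.
Parking branch fails [AND]: Pad sensor stuck=not, Service line unavailable=not, Master cylinder trips=not, Secondary reservoir malfunctions=not → not all inputs occur → does not occur.
ABS chain down [OR]: Lower bleed valve degraded=not, Parking branch fails=not → no input occurs → does not occur.
Booster path fails [OR]: Brake line fails=not, #1 proportioning valve is inoperative=not → no input occurs → does not occur.
Front circuit fails [AND]: B ABS modulator faulted=not, Redundant bleed valve 2 is inoperative=not → not all inputs occur → does not occur.
Rear circuit down [OR]: Main booster malfunctions=occurs, Front circuit fails=not, Right pad sensor 2 fails=not, Backup caliper 2 offline=not → at least one input occurs → occurs.
Service line 2 fails [OR]: Booster path fails=not, Rear circuit down=occurs → at least one input occurs → occurs.
Braking system failure [OR]: ABS chain down=not, Service line 2 fails=occurs → at least one input occurs → occurs.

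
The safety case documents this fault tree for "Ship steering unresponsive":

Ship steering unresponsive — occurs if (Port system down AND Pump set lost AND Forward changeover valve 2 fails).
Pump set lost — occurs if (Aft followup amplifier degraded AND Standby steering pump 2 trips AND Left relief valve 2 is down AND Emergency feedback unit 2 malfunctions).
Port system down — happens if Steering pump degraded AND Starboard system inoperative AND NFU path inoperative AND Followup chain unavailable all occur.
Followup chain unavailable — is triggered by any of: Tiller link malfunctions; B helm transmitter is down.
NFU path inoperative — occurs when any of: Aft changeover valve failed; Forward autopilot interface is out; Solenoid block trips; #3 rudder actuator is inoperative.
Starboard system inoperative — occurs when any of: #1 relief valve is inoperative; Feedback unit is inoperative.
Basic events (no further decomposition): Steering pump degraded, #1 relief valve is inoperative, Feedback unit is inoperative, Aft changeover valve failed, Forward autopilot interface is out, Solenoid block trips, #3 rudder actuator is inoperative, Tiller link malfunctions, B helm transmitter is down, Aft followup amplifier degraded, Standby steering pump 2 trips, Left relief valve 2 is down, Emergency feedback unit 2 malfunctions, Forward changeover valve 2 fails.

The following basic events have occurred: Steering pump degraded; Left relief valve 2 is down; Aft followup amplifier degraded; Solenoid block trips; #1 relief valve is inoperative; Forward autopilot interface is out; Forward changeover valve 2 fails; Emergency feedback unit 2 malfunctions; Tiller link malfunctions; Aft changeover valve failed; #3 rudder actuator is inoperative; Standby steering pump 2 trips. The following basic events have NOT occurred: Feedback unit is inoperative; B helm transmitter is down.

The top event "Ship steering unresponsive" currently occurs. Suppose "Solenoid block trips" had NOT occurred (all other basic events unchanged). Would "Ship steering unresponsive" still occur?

Counterfactual: set "Solenoid block trips" to not occurred.
Starboard system inoperative [OR]: #1 relief valve is inoperative=occurs, Feedback unit is inoperative=not → at least one input occurs → occurs.
NFU path inoperative [OR]: Aft changeover valve failed=occurs, Forward autopilot interface is out=occurs, Solenoid block trips=not, #3 rudder actuator is inoperative=occurs → at least one input occurs → occurs.
Followup chain unavailable [OR]: Tiller link malfunctions=occurs, B helm transmitter is down=not → at least one input occurs → occurs.
Port system down [AND]: Steering pump degraded=occurs, Starboard system inoperative=occurs, NFU path inoperative=occurs, Followup chain unavailable=occurs → all inputs occur → occurs.
Pump set lost [AND]: Aft followup amplifier degraded=occurs, Standby steering pump 2 trips=occurs, Left relief valve 2 is down=occurs, Emergency feedback unit 2 malfunctions=occurs → all inputs occur → occurs.
Ship steering unresponsive [AND]: Port system down=occurs, Pump set lost=occurs, Forward changeover valve 2 fails=occurs → all inputs occur → occurs.

Yes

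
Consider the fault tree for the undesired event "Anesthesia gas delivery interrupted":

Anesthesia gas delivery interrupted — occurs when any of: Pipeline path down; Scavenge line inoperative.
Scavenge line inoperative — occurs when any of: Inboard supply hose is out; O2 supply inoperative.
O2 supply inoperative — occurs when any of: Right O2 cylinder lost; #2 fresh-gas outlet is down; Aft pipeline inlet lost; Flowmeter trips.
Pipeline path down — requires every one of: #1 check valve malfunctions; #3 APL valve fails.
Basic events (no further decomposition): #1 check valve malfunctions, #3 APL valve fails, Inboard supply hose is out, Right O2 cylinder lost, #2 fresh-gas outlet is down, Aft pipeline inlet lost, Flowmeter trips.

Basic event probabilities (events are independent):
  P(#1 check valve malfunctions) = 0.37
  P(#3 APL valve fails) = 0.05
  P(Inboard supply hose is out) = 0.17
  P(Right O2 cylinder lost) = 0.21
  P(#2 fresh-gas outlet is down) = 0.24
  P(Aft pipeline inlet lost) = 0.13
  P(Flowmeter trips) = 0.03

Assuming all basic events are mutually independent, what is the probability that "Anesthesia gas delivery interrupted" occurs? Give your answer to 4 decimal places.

P(Pipeline path down) [AND] = 0.37 × 0.05 = 0.018500
P(O2 supply inoperative) [OR] = 1 − (1−0.21) × (1−0.24) × (1−0.13) × (1−0.03) = 0.493322
P(Scavenge line inoperative) [OR] = 1 − (1−0.17) × (1−0.493322) = 0.579457
P(Anesthesia gas delivery interrupted) [OR] = 1 − (1−0.018500) × (1−0.579457) = 0.587237
Rounded to 4 decimal places: P(Anesthesia gas delivery interrupted) ≈ 0.5872.

0.5872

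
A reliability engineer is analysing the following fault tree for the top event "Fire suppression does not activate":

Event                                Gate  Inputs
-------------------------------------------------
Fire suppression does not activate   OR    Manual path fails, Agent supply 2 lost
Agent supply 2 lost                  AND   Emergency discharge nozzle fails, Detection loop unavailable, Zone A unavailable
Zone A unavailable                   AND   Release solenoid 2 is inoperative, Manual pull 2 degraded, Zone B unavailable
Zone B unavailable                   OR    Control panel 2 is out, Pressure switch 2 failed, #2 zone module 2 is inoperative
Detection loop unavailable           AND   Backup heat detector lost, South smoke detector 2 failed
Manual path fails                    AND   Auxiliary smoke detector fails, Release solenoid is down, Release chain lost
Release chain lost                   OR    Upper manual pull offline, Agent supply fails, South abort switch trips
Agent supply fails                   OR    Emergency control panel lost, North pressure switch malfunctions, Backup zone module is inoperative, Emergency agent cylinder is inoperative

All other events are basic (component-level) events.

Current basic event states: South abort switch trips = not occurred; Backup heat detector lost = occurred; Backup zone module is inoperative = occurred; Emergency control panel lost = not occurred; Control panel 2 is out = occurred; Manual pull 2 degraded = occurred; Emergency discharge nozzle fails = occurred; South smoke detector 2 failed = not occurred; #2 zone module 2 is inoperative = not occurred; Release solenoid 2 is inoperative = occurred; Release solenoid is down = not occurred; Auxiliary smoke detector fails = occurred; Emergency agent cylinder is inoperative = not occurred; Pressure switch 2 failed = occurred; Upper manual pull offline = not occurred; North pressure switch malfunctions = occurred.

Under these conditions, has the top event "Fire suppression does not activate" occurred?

No

Agent supply fails [OR]: Emergency control panel lost=not, North pressure switch malfunctions=occurs, Backup zone module is inoperative=occurs, Emergency agent cylinder is inoperative=not → at least one input occurs → occurs.
Release chain lost [OR]: Upper manual pull offline=not, Agent supply fails=occurs, South abort switch trips=not → at least one input occurs → occurs.
Manual path fails [AND]: Auxiliary smoke detector fails=occurs, Release solenoid is down=not, Release chain lost=occurs → not all inputs occur → does not occur.
Detection loop unavailable [AND]: Backup heat detector lost=occurs, South smoke detector 2 failed=not → not all inputs occur → does not occur.
Zone B unavailable [OR]: Control panel 2 is out=occurs, Pressure switch 2 failed=occurs, #2 zone module 2 is inoperative=not → at least one input occurs → occurs.
Zone A unavailable [AND]: Release solenoid 2 is inoperative=occurs, Manual pull 2 degraded=occurs, Zone B unavailable=occurs → all inputs occur → occurs.
Agent supply 2 lost [AND]: Emergency discharge nozzle fails=occurs, Detection loop unavailable=not, Zone A unavailable=occurs → not all inputs occur → does not occur.
Fire suppression does not activate [OR]: Manual path fails=not, Agent supply 2 lost=not → no input occurs → does not occur.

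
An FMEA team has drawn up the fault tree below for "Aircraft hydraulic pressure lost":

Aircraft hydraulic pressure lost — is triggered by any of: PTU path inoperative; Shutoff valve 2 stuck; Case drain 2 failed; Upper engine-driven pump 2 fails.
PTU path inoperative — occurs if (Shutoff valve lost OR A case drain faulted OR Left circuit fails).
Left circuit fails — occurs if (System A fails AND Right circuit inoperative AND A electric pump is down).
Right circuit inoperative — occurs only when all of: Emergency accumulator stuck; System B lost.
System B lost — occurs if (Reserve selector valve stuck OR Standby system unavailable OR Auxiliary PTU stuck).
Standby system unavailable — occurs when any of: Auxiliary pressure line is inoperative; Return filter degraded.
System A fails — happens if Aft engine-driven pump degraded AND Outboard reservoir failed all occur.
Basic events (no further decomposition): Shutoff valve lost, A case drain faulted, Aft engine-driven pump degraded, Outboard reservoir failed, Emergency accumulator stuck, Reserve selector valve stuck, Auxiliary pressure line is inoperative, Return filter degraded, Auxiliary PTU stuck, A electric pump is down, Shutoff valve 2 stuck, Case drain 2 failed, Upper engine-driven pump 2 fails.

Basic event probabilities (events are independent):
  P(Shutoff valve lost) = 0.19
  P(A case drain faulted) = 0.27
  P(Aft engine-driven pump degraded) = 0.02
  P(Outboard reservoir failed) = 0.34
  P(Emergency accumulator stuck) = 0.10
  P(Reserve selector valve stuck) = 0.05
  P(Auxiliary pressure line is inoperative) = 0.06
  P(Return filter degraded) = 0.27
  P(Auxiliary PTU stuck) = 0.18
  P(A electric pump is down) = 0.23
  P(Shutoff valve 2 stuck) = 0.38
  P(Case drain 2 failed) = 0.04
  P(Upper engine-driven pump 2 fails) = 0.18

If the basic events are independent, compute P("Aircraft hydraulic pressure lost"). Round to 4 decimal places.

P(System A fails) [AND] = 0.02 × 0.34 = 0.006800
P(Standby system unavailable) [OR] = 1 − (1−0.06) × (1−0.27) = 0.313800
P(System B lost) [OR] = 1 − (1−0.05) × (1−0.313800) × (1−0.18) = 0.465450
P(Right circuit inoperative) [AND] = 0.10 × 0.465450 = 0.046545
P(Left circuit fails) [AND] = 0.006800 × 0.046545 × 0.23 = 0.000073
P(PTU path inoperative) [OR] = 1 − (1−0.19) × (1−0.27) × (1−0.000073) = 0.408743
P(Aircraft hydraulic pressure lost) [OR] = 1 − (1−0.408743) × (1−0.38) × (1−0.04) × (1−0.18) = 0.711429
Rounded to 4 decimal places: P(Aircraft hydraulic pressure lost) ≈ 0.7114.

0.7114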